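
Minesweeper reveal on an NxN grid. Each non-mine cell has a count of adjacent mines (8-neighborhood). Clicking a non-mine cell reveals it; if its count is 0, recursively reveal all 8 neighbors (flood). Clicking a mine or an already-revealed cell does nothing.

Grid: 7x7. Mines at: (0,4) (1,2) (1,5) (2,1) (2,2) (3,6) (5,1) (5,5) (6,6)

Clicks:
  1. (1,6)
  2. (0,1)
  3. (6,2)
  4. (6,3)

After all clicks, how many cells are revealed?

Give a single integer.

Click 1 (1,6) count=1: revealed 1 new [(1,6)] -> total=1
Click 2 (0,1) count=1: revealed 1 new [(0,1)] -> total=2
Click 3 (6,2) count=1: revealed 1 new [(6,2)] -> total=3
Click 4 (6,3) count=0: revealed 16 new [(2,3) (2,4) (2,5) (3,2) (3,3) (3,4) (3,5) (4,2) (4,3) (4,4) (4,5) (5,2) (5,3) (5,4) (6,3) (6,4)] -> total=19

Answer: 19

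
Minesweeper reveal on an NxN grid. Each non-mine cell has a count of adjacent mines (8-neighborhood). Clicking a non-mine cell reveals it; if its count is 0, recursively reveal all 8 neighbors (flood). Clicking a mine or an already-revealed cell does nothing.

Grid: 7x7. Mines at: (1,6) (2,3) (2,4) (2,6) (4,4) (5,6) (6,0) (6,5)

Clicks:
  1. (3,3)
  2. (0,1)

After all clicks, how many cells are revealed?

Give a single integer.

Answer: 32

Derivation:
Click 1 (3,3) count=3: revealed 1 new [(3,3)] -> total=1
Click 2 (0,1) count=0: revealed 31 new [(0,0) (0,1) (0,2) (0,3) (0,4) (0,5) (1,0) (1,1) (1,2) (1,3) (1,4) (1,5) (2,0) (2,1) (2,2) (3,0) (3,1) (3,2) (4,0) (4,1) (4,2) (4,3) (5,0) (5,1) (5,2) (5,3) (5,4) (6,1) (6,2) (6,3) (6,4)] -> total=32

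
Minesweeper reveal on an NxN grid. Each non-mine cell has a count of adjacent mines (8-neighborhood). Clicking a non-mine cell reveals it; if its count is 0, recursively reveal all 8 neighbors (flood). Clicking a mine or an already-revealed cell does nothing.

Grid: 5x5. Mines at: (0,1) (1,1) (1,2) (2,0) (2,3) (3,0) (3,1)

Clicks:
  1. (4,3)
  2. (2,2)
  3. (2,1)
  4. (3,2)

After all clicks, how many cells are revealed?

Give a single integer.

Answer: 8

Derivation:
Click 1 (4,3) count=0: revealed 6 new [(3,2) (3,3) (3,4) (4,2) (4,3) (4,4)] -> total=6
Click 2 (2,2) count=4: revealed 1 new [(2,2)] -> total=7
Click 3 (2,1) count=5: revealed 1 new [(2,1)] -> total=8
Click 4 (3,2) count=2: revealed 0 new [(none)] -> total=8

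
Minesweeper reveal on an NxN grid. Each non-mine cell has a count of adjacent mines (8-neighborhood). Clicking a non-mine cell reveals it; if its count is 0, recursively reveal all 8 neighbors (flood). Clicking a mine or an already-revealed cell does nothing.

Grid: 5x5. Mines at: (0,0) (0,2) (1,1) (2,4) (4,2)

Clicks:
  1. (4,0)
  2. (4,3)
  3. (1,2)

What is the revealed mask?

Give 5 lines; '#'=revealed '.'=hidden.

Click 1 (4,0) count=0: revealed 6 new [(2,0) (2,1) (3,0) (3,1) (4,0) (4,1)] -> total=6
Click 2 (4,3) count=1: revealed 1 new [(4,3)] -> total=7
Click 3 (1,2) count=2: revealed 1 new [(1,2)] -> total=8

Answer: .....
..#..
##...
##...
##.#.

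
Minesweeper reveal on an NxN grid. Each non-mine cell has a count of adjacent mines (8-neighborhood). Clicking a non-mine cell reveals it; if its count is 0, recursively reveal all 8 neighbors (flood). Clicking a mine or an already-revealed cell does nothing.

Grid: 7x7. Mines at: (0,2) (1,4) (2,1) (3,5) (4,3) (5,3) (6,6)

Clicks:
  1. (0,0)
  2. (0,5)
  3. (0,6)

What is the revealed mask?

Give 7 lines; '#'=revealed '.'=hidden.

Answer: ##...##
##...##
.....##
.......
.......
.......
.......

Derivation:
Click 1 (0,0) count=0: revealed 4 new [(0,0) (0,1) (1,0) (1,1)] -> total=4
Click 2 (0,5) count=1: revealed 1 new [(0,5)] -> total=5
Click 3 (0,6) count=0: revealed 5 new [(0,6) (1,5) (1,6) (2,5) (2,6)] -> total=10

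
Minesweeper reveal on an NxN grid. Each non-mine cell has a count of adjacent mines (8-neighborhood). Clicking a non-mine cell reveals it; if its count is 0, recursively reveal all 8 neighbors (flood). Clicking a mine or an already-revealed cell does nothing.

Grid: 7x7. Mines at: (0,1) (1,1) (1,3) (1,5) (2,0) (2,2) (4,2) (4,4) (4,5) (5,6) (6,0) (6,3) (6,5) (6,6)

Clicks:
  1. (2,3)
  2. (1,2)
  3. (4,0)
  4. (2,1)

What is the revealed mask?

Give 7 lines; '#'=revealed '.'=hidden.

Click 1 (2,3) count=2: revealed 1 new [(2,3)] -> total=1
Click 2 (1,2) count=4: revealed 1 new [(1,2)] -> total=2
Click 3 (4,0) count=0: revealed 6 new [(3,0) (3,1) (4,0) (4,1) (5,0) (5,1)] -> total=8
Click 4 (2,1) count=3: revealed 1 new [(2,1)] -> total=9

Answer: .......
..#....
.#.#...
##.....
##.....
##.....
.......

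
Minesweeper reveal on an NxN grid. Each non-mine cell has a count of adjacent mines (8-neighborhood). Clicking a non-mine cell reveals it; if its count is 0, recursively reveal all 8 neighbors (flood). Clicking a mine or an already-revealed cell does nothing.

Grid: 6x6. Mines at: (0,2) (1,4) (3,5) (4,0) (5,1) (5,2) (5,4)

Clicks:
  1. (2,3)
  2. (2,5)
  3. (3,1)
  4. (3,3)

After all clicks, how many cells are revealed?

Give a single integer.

Click 1 (2,3) count=1: revealed 1 new [(2,3)] -> total=1
Click 2 (2,5) count=2: revealed 1 new [(2,5)] -> total=2
Click 3 (3,1) count=1: revealed 1 new [(3,1)] -> total=3
Click 4 (3,3) count=0: revealed 18 new [(0,0) (0,1) (1,0) (1,1) (1,2) (1,3) (2,0) (2,1) (2,2) (2,4) (3,0) (3,2) (3,3) (3,4) (4,1) (4,2) (4,3) (4,4)] -> total=21

Answer: 21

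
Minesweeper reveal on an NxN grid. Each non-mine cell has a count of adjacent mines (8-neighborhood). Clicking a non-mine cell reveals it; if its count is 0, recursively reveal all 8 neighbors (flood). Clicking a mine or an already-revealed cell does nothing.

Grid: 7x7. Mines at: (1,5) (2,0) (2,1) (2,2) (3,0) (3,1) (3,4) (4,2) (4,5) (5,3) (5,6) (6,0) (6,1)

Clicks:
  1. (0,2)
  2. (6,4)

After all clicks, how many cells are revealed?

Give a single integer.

Click 1 (0,2) count=0: revealed 10 new [(0,0) (0,1) (0,2) (0,3) (0,4) (1,0) (1,1) (1,2) (1,3) (1,4)] -> total=10
Click 2 (6,4) count=1: revealed 1 new [(6,4)] -> total=11

Answer: 11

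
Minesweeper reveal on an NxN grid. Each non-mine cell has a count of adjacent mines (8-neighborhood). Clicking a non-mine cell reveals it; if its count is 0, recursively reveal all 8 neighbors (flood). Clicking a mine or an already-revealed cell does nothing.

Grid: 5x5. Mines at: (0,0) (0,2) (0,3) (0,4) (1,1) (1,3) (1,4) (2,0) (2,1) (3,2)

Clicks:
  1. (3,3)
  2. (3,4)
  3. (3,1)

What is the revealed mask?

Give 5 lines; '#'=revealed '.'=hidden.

Click 1 (3,3) count=1: revealed 1 new [(3,3)] -> total=1
Click 2 (3,4) count=0: revealed 5 new [(2,3) (2,4) (3,4) (4,3) (4,4)] -> total=6
Click 3 (3,1) count=3: revealed 1 new [(3,1)] -> total=7

Answer: .....
.....
...##
.#.##
...##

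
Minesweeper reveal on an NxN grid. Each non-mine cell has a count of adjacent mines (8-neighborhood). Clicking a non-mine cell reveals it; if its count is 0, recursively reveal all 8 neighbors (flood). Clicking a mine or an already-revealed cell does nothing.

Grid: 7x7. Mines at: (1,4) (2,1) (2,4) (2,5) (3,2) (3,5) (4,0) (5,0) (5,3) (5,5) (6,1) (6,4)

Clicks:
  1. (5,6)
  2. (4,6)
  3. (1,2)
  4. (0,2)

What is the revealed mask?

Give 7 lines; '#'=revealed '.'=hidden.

Answer: ####...
####...
.......
.......
......#
......#
.......

Derivation:
Click 1 (5,6) count=1: revealed 1 new [(5,6)] -> total=1
Click 2 (4,6) count=2: revealed 1 new [(4,6)] -> total=2
Click 3 (1,2) count=1: revealed 1 new [(1,2)] -> total=3
Click 4 (0,2) count=0: revealed 7 new [(0,0) (0,1) (0,2) (0,3) (1,0) (1,1) (1,3)] -> total=10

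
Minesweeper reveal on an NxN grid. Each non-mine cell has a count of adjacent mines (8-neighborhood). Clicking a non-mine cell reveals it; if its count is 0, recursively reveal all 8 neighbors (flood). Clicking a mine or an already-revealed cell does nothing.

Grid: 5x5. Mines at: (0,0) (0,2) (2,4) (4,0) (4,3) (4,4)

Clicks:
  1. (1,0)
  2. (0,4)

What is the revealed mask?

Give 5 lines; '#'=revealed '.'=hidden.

Answer: ...##
#..##
.....
.....
.....

Derivation:
Click 1 (1,0) count=1: revealed 1 new [(1,0)] -> total=1
Click 2 (0,4) count=0: revealed 4 new [(0,3) (0,4) (1,3) (1,4)] -> total=5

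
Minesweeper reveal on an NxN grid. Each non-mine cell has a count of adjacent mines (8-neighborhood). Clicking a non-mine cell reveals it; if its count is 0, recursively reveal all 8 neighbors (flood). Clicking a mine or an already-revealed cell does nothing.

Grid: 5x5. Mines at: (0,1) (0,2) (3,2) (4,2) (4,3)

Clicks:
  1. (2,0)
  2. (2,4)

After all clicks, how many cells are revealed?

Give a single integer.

Answer: 16

Derivation:
Click 1 (2,0) count=0: revealed 8 new [(1,0) (1,1) (2,0) (2,1) (3,0) (3,1) (4,0) (4,1)] -> total=8
Click 2 (2,4) count=0: revealed 8 new [(0,3) (0,4) (1,3) (1,4) (2,3) (2,4) (3,3) (3,4)] -> total=16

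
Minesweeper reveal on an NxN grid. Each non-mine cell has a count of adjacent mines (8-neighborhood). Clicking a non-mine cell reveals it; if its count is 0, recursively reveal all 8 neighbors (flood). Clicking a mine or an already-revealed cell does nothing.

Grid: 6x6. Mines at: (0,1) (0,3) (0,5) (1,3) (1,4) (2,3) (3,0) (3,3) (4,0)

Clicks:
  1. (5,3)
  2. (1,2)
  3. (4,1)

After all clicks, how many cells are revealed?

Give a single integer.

Answer: 15

Derivation:
Click 1 (5,3) count=0: revealed 14 new [(2,4) (2,5) (3,4) (3,5) (4,1) (4,2) (4,3) (4,4) (4,5) (5,1) (5,2) (5,3) (5,4) (5,5)] -> total=14
Click 2 (1,2) count=4: revealed 1 new [(1,2)] -> total=15
Click 3 (4,1) count=2: revealed 0 new [(none)] -> total=15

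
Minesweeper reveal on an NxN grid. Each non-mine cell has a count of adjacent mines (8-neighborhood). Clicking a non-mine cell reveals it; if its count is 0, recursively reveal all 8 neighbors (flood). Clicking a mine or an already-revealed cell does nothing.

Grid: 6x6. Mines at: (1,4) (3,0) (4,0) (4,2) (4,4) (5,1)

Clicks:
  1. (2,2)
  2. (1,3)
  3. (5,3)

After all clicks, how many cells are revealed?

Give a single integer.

Click 1 (2,2) count=0: revealed 15 new [(0,0) (0,1) (0,2) (0,3) (1,0) (1,1) (1,2) (1,3) (2,0) (2,1) (2,2) (2,3) (3,1) (3,2) (3,3)] -> total=15
Click 2 (1,3) count=1: revealed 0 new [(none)] -> total=15
Click 3 (5,3) count=2: revealed 1 new [(5,3)] -> total=16

Answer: 16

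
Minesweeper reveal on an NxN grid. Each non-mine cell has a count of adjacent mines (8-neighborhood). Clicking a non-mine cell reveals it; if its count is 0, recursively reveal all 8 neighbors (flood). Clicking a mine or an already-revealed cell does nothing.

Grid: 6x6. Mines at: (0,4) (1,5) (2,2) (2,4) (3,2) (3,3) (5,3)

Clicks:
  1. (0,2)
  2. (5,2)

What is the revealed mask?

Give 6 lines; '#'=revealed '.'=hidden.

Answer: ####..
####..
##....
##....
###...
###...

Derivation:
Click 1 (0,2) count=0: revealed 18 new [(0,0) (0,1) (0,2) (0,3) (1,0) (1,1) (1,2) (1,3) (2,0) (2,1) (3,0) (3,1) (4,0) (4,1) (4,2) (5,0) (5,1) (5,2)] -> total=18
Click 2 (5,2) count=1: revealed 0 new [(none)] -> total=18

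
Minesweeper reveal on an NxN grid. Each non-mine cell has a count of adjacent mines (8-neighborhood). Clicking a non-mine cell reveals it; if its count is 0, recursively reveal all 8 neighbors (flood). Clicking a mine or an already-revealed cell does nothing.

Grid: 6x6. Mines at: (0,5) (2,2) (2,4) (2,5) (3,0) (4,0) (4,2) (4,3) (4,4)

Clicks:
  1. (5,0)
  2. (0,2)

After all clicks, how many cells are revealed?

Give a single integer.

Answer: 13

Derivation:
Click 1 (5,0) count=1: revealed 1 new [(5,0)] -> total=1
Click 2 (0,2) count=0: revealed 12 new [(0,0) (0,1) (0,2) (0,3) (0,4) (1,0) (1,1) (1,2) (1,3) (1,4) (2,0) (2,1)] -> total=13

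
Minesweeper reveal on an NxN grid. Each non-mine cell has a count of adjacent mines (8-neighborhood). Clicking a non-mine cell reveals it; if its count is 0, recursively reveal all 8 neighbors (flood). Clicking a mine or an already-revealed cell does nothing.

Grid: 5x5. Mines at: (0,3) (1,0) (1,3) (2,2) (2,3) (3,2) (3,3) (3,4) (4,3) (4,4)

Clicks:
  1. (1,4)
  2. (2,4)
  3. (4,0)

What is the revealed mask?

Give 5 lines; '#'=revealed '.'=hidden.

Answer: .....
....#
##..#
##...
##...

Derivation:
Click 1 (1,4) count=3: revealed 1 new [(1,4)] -> total=1
Click 2 (2,4) count=4: revealed 1 new [(2,4)] -> total=2
Click 3 (4,0) count=0: revealed 6 new [(2,0) (2,1) (3,0) (3,1) (4,0) (4,1)] -> total=8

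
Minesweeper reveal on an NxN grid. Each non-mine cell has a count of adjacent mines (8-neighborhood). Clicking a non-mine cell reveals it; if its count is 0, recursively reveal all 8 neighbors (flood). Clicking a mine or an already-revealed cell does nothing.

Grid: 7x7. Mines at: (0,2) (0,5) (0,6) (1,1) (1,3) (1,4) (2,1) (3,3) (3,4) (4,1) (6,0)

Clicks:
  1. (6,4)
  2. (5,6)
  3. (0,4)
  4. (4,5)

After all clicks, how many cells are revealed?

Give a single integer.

Click 1 (6,4) count=0: revealed 23 new [(1,5) (1,6) (2,5) (2,6) (3,5) (3,6) (4,2) (4,3) (4,4) (4,5) (4,6) (5,1) (5,2) (5,3) (5,4) (5,5) (5,6) (6,1) (6,2) (6,3) (6,4) (6,5) (6,6)] -> total=23
Click 2 (5,6) count=0: revealed 0 new [(none)] -> total=23
Click 3 (0,4) count=3: revealed 1 new [(0,4)] -> total=24
Click 4 (4,5) count=1: revealed 0 new [(none)] -> total=24

Answer: 24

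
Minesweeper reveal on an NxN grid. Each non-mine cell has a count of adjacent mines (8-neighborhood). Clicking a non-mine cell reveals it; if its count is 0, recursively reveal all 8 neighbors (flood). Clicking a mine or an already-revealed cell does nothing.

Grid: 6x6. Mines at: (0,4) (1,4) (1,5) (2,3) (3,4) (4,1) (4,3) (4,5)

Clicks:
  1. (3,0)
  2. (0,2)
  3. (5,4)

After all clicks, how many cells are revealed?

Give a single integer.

Answer: 15

Derivation:
Click 1 (3,0) count=1: revealed 1 new [(3,0)] -> total=1
Click 2 (0,2) count=0: revealed 13 new [(0,0) (0,1) (0,2) (0,3) (1,0) (1,1) (1,2) (1,3) (2,0) (2,1) (2,2) (3,1) (3,2)] -> total=14
Click 3 (5,4) count=2: revealed 1 new [(5,4)] -> total=15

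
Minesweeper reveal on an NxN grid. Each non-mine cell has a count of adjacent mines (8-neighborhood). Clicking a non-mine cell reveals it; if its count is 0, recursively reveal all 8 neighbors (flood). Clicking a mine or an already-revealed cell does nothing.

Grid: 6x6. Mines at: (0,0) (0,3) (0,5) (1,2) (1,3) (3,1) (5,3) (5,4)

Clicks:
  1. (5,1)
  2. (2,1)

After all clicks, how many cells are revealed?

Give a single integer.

Answer: 7

Derivation:
Click 1 (5,1) count=0: revealed 6 new [(4,0) (4,1) (4,2) (5,0) (5,1) (5,2)] -> total=6
Click 2 (2,1) count=2: revealed 1 new [(2,1)] -> total=7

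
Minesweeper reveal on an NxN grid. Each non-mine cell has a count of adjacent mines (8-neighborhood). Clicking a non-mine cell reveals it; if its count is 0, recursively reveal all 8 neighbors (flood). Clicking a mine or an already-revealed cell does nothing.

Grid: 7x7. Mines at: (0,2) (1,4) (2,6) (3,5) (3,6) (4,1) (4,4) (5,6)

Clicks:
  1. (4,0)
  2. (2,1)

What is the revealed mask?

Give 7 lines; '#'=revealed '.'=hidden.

Click 1 (4,0) count=1: revealed 1 new [(4,0)] -> total=1
Click 2 (2,1) count=0: revealed 14 new [(0,0) (0,1) (1,0) (1,1) (1,2) (1,3) (2,0) (2,1) (2,2) (2,3) (3,0) (3,1) (3,2) (3,3)] -> total=15

Answer: ##.....
####...
####...
####...
#......
.......
.......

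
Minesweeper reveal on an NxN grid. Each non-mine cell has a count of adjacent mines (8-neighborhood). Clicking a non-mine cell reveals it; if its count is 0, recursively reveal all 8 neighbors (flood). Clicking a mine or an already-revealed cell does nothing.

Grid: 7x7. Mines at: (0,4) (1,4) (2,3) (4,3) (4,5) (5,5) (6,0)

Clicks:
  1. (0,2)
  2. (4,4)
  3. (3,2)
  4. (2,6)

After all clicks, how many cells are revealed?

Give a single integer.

Answer: 29

Derivation:
Click 1 (0,2) count=0: revealed 20 new [(0,0) (0,1) (0,2) (0,3) (1,0) (1,1) (1,2) (1,3) (2,0) (2,1) (2,2) (3,0) (3,1) (3,2) (4,0) (4,1) (4,2) (5,0) (5,1) (5,2)] -> total=20
Click 2 (4,4) count=3: revealed 1 new [(4,4)] -> total=21
Click 3 (3,2) count=2: revealed 0 new [(none)] -> total=21
Click 4 (2,6) count=0: revealed 8 new [(0,5) (0,6) (1,5) (1,6) (2,5) (2,6) (3,5) (3,6)] -> total=29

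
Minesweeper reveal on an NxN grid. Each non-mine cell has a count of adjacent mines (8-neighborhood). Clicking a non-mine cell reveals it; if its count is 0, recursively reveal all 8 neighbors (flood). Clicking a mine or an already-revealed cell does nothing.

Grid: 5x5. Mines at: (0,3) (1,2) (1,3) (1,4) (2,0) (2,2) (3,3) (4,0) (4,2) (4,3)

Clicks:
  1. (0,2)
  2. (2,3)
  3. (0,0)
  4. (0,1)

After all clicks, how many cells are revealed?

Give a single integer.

Click 1 (0,2) count=3: revealed 1 new [(0,2)] -> total=1
Click 2 (2,3) count=5: revealed 1 new [(2,3)] -> total=2
Click 3 (0,0) count=0: revealed 4 new [(0,0) (0,1) (1,0) (1,1)] -> total=6
Click 4 (0,1) count=1: revealed 0 new [(none)] -> total=6

Answer: 6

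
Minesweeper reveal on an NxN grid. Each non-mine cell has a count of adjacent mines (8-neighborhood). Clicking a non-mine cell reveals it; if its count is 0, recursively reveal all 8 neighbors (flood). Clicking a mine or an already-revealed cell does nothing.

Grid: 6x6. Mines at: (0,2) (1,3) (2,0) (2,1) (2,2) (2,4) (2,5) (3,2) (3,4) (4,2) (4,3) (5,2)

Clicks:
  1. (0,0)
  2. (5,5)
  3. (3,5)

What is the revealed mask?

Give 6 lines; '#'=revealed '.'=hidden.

Answer: ##....
##....
......
.....#
....##
....##

Derivation:
Click 1 (0,0) count=0: revealed 4 new [(0,0) (0,1) (1,0) (1,1)] -> total=4
Click 2 (5,5) count=0: revealed 4 new [(4,4) (4,5) (5,4) (5,5)] -> total=8
Click 3 (3,5) count=3: revealed 1 new [(3,5)] -> total=9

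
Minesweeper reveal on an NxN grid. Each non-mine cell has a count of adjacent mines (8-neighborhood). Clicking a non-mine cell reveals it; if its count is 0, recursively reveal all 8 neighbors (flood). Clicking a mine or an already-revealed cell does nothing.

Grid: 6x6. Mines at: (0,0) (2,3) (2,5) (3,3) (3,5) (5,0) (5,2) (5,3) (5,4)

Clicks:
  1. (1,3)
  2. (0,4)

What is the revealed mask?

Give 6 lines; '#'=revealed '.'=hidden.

Click 1 (1,3) count=1: revealed 1 new [(1,3)] -> total=1
Click 2 (0,4) count=0: revealed 9 new [(0,1) (0,2) (0,3) (0,4) (0,5) (1,1) (1,2) (1,4) (1,5)] -> total=10

Answer: .#####
.#####
......
......
......
......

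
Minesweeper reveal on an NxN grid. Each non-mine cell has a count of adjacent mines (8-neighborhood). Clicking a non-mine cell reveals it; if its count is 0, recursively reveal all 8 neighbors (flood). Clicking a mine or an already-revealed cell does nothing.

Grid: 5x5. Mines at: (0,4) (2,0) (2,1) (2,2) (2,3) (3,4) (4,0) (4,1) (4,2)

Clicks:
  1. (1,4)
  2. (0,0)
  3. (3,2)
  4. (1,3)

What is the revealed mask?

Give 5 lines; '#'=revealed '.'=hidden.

Click 1 (1,4) count=2: revealed 1 new [(1,4)] -> total=1
Click 2 (0,0) count=0: revealed 8 new [(0,0) (0,1) (0,2) (0,3) (1,0) (1,1) (1,2) (1,3)] -> total=9
Click 3 (3,2) count=5: revealed 1 new [(3,2)] -> total=10
Click 4 (1,3) count=3: revealed 0 new [(none)] -> total=10

Answer: ####.
#####
.....
..#..
.....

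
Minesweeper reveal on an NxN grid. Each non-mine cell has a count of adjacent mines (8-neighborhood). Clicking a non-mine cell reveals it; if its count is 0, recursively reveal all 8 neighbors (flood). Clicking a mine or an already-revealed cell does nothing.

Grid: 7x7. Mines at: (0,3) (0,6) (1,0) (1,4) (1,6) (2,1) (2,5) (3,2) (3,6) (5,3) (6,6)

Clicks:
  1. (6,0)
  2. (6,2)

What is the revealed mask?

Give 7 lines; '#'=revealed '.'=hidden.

Answer: .......
.......
.......
##.....
###....
###....
###....

Derivation:
Click 1 (6,0) count=0: revealed 11 new [(3,0) (3,1) (4,0) (4,1) (4,2) (5,0) (5,1) (5,2) (6,0) (6,1) (6,2)] -> total=11
Click 2 (6,2) count=1: revealed 0 new [(none)] -> total=11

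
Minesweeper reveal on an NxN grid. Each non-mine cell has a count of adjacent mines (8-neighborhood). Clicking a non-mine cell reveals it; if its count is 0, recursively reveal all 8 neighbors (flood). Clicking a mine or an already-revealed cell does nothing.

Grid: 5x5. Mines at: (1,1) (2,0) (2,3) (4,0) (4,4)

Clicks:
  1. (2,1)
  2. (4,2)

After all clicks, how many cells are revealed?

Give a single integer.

Answer: 7

Derivation:
Click 1 (2,1) count=2: revealed 1 new [(2,1)] -> total=1
Click 2 (4,2) count=0: revealed 6 new [(3,1) (3,2) (3,3) (4,1) (4,2) (4,3)] -> total=7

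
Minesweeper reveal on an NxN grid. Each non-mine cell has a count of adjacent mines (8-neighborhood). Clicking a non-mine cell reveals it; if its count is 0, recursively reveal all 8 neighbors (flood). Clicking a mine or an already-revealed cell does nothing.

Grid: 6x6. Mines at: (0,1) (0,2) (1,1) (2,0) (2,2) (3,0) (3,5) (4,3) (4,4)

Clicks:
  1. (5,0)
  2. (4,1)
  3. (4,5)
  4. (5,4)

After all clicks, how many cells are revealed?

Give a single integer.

Click 1 (5,0) count=0: revealed 6 new [(4,0) (4,1) (4,2) (5,0) (5,1) (5,2)] -> total=6
Click 2 (4,1) count=1: revealed 0 new [(none)] -> total=6
Click 3 (4,5) count=2: revealed 1 new [(4,5)] -> total=7
Click 4 (5,4) count=2: revealed 1 new [(5,4)] -> total=8

Answer: 8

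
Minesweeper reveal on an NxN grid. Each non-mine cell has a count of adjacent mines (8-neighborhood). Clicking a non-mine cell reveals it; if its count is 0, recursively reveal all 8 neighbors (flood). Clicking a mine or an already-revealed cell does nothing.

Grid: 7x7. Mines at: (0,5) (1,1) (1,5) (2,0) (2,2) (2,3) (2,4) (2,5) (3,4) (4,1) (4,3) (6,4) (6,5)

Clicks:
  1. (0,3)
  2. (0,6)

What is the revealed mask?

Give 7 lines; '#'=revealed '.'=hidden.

Answer: ..###.#
..###..
.......
.......
.......
.......
.......

Derivation:
Click 1 (0,3) count=0: revealed 6 new [(0,2) (0,3) (0,4) (1,2) (1,3) (1,4)] -> total=6
Click 2 (0,6) count=2: revealed 1 new [(0,6)] -> total=7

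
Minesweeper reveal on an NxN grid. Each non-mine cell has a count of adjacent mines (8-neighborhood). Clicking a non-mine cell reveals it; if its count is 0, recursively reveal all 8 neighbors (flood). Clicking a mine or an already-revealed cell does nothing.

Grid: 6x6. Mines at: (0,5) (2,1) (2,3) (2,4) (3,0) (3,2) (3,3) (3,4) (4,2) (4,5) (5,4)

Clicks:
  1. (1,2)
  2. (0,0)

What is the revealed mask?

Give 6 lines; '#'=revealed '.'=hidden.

Answer: #####.
#####.
......
......
......
......

Derivation:
Click 1 (1,2) count=2: revealed 1 new [(1,2)] -> total=1
Click 2 (0,0) count=0: revealed 9 new [(0,0) (0,1) (0,2) (0,3) (0,4) (1,0) (1,1) (1,3) (1,4)] -> total=10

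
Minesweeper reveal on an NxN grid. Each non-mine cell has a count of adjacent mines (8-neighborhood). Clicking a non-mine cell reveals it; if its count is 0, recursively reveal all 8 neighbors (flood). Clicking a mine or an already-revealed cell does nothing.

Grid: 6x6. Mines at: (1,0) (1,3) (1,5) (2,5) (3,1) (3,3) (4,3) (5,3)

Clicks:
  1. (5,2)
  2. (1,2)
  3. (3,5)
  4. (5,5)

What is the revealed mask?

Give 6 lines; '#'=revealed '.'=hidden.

Click 1 (5,2) count=2: revealed 1 new [(5,2)] -> total=1
Click 2 (1,2) count=1: revealed 1 new [(1,2)] -> total=2
Click 3 (3,5) count=1: revealed 1 new [(3,5)] -> total=3
Click 4 (5,5) count=0: revealed 5 new [(3,4) (4,4) (4,5) (5,4) (5,5)] -> total=8

Answer: ......
..#...
......
....##
....##
..#.##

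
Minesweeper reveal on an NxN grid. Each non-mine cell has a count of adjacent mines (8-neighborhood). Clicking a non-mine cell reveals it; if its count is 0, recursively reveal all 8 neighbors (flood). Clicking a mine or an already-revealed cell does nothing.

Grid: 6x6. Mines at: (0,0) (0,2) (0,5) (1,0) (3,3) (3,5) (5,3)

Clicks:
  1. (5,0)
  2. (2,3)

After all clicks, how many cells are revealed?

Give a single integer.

Click 1 (5,0) count=0: revealed 12 new [(2,0) (2,1) (2,2) (3,0) (3,1) (3,2) (4,0) (4,1) (4,2) (5,0) (5,1) (5,2)] -> total=12
Click 2 (2,3) count=1: revealed 1 new [(2,3)] -> total=13

Answer: 13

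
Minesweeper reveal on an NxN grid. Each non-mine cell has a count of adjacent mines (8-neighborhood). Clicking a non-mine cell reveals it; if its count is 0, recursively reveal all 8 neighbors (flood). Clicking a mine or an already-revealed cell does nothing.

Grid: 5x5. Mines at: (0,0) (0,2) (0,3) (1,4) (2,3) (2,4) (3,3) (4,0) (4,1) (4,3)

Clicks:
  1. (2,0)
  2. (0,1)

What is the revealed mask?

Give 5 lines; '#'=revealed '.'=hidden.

Answer: .#...
###..
###..
###..
.....

Derivation:
Click 1 (2,0) count=0: revealed 9 new [(1,0) (1,1) (1,2) (2,0) (2,1) (2,2) (3,0) (3,1) (3,2)] -> total=9
Click 2 (0,1) count=2: revealed 1 new [(0,1)] -> total=10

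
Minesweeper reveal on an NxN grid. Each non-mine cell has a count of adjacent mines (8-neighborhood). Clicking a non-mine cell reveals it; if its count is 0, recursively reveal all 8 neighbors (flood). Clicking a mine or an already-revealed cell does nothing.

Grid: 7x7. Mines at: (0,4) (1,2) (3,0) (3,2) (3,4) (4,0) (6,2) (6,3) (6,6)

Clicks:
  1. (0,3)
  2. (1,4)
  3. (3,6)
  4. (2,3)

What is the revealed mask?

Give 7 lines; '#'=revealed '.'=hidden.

Click 1 (0,3) count=2: revealed 1 new [(0,3)] -> total=1
Click 2 (1,4) count=1: revealed 1 new [(1,4)] -> total=2
Click 3 (3,6) count=0: revealed 12 new [(0,5) (0,6) (1,5) (1,6) (2,5) (2,6) (3,5) (3,6) (4,5) (4,6) (5,5) (5,6)] -> total=14
Click 4 (2,3) count=3: revealed 1 new [(2,3)] -> total=15

Answer: ...#.##
....###
...#.##
.....##
.....##
.....##
.......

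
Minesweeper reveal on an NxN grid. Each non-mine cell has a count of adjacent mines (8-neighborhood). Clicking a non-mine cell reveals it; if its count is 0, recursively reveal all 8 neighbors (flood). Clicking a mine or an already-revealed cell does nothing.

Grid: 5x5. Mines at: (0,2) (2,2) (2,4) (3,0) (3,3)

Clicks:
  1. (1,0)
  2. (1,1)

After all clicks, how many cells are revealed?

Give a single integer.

Answer: 6

Derivation:
Click 1 (1,0) count=0: revealed 6 new [(0,0) (0,1) (1,0) (1,1) (2,0) (2,1)] -> total=6
Click 2 (1,1) count=2: revealed 0 new [(none)] -> total=6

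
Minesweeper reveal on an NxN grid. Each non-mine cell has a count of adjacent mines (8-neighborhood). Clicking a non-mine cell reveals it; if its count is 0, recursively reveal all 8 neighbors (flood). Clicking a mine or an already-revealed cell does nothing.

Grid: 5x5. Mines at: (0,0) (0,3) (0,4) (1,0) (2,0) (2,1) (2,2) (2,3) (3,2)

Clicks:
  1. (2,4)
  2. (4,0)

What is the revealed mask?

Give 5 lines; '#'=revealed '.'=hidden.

Answer: .....
.....
....#
##...
##...

Derivation:
Click 1 (2,4) count=1: revealed 1 new [(2,4)] -> total=1
Click 2 (4,0) count=0: revealed 4 new [(3,0) (3,1) (4,0) (4,1)] -> total=5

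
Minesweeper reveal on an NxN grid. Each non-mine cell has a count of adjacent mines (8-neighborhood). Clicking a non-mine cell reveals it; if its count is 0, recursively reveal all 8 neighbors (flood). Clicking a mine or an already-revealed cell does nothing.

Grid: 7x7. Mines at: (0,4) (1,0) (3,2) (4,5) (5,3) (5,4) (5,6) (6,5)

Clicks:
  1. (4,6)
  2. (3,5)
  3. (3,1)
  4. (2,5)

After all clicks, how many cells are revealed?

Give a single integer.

Click 1 (4,6) count=2: revealed 1 new [(4,6)] -> total=1
Click 2 (3,5) count=1: revealed 1 new [(3,5)] -> total=2
Click 3 (3,1) count=1: revealed 1 new [(3,1)] -> total=3
Click 4 (2,5) count=0: revealed 13 new [(0,5) (0,6) (1,3) (1,4) (1,5) (1,6) (2,3) (2,4) (2,5) (2,6) (3,3) (3,4) (3,6)] -> total=16

Answer: 16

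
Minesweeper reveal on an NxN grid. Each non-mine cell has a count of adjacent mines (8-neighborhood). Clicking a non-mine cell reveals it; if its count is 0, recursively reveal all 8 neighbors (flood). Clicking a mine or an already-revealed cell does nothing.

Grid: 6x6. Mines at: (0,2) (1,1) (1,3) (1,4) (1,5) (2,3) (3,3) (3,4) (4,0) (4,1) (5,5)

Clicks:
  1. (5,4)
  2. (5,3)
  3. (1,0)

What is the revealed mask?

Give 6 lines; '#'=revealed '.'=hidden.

Click 1 (5,4) count=1: revealed 1 new [(5,4)] -> total=1
Click 2 (5,3) count=0: revealed 5 new [(4,2) (4,3) (4,4) (5,2) (5,3)] -> total=6
Click 3 (1,0) count=1: revealed 1 new [(1,0)] -> total=7

Answer: ......
#.....
......
......
..###.
..###.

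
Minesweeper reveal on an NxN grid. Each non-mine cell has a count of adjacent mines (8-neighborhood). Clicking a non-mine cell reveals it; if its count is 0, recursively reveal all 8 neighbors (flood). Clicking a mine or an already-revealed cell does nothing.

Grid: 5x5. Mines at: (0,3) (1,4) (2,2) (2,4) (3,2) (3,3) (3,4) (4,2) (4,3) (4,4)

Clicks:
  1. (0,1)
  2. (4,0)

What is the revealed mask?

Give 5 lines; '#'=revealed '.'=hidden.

Answer: ###..
###..
##...
##...
##...

Derivation:
Click 1 (0,1) count=0: revealed 12 new [(0,0) (0,1) (0,2) (1,0) (1,1) (1,2) (2,0) (2,1) (3,0) (3,1) (4,0) (4,1)] -> total=12
Click 2 (4,0) count=0: revealed 0 new [(none)] -> total=12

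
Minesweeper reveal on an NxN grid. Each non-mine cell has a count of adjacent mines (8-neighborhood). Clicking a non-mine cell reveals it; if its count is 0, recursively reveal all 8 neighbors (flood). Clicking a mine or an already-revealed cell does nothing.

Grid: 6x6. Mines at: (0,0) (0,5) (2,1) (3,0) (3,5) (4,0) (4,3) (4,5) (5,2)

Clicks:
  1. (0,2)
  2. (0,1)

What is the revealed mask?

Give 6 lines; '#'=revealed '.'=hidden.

Click 1 (0,2) count=0: revealed 14 new [(0,1) (0,2) (0,3) (0,4) (1,1) (1,2) (1,3) (1,4) (2,2) (2,3) (2,4) (3,2) (3,3) (3,4)] -> total=14
Click 2 (0,1) count=1: revealed 0 new [(none)] -> total=14

Answer: .####.
.####.
..###.
..###.
......
......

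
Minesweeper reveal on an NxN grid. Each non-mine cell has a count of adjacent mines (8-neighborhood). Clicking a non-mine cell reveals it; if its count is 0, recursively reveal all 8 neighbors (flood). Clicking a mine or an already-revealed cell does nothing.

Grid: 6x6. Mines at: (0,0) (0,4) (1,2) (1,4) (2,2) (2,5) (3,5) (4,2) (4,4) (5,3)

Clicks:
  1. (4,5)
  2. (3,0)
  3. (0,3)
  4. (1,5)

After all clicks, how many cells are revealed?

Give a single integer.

Click 1 (4,5) count=2: revealed 1 new [(4,5)] -> total=1
Click 2 (3,0) count=0: revealed 10 new [(1,0) (1,1) (2,0) (2,1) (3,0) (3,1) (4,0) (4,1) (5,0) (5,1)] -> total=11
Click 3 (0,3) count=3: revealed 1 new [(0,3)] -> total=12
Click 4 (1,5) count=3: revealed 1 new [(1,5)] -> total=13

Answer: 13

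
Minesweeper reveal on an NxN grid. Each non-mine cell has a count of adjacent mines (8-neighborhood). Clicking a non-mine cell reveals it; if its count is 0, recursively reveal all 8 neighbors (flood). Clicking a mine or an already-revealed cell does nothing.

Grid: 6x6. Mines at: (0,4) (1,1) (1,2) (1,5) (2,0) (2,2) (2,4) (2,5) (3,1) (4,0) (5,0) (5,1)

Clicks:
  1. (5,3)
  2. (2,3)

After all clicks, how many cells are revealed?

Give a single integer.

Click 1 (5,3) count=0: revealed 12 new [(3,2) (3,3) (3,4) (3,5) (4,2) (4,3) (4,4) (4,5) (5,2) (5,3) (5,4) (5,5)] -> total=12
Click 2 (2,3) count=3: revealed 1 new [(2,3)] -> total=13

Answer: 13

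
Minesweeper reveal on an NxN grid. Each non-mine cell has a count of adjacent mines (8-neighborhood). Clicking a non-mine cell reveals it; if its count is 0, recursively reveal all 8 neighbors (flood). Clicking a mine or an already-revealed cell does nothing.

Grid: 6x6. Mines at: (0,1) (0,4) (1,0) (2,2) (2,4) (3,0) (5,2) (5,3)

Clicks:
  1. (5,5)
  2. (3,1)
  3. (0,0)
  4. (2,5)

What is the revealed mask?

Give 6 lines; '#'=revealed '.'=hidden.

Answer: #.....
......
.....#
.#..##
....##
....##

Derivation:
Click 1 (5,5) count=0: revealed 6 new [(3,4) (3,5) (4,4) (4,5) (5,4) (5,5)] -> total=6
Click 2 (3,1) count=2: revealed 1 new [(3,1)] -> total=7
Click 3 (0,0) count=2: revealed 1 new [(0,0)] -> total=8
Click 4 (2,5) count=1: revealed 1 new [(2,5)] -> total=9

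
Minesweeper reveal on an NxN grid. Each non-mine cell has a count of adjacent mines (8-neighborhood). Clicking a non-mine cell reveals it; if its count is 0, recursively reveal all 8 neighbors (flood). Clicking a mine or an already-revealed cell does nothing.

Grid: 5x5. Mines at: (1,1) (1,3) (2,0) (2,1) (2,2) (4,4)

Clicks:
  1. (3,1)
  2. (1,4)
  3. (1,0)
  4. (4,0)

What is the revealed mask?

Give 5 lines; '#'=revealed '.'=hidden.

Click 1 (3,1) count=3: revealed 1 new [(3,1)] -> total=1
Click 2 (1,4) count=1: revealed 1 new [(1,4)] -> total=2
Click 3 (1,0) count=3: revealed 1 new [(1,0)] -> total=3
Click 4 (4,0) count=0: revealed 7 new [(3,0) (3,2) (3,3) (4,0) (4,1) (4,2) (4,3)] -> total=10

Answer: .....
#...#
.....
####.
####.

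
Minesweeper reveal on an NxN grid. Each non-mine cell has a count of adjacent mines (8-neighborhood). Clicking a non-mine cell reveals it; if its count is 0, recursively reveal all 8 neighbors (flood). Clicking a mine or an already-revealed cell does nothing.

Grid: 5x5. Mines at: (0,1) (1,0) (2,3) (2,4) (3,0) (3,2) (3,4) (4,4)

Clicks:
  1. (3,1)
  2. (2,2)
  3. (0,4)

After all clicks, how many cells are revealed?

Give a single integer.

Click 1 (3,1) count=2: revealed 1 new [(3,1)] -> total=1
Click 2 (2,2) count=2: revealed 1 new [(2,2)] -> total=2
Click 3 (0,4) count=0: revealed 6 new [(0,2) (0,3) (0,4) (1,2) (1,3) (1,4)] -> total=8

Answer: 8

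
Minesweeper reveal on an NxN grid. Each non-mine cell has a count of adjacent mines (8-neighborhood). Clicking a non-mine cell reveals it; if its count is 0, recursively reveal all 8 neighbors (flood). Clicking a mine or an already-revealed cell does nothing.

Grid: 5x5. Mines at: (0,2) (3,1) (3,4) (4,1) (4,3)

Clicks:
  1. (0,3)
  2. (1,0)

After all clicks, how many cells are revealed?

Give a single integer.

Click 1 (0,3) count=1: revealed 1 new [(0,3)] -> total=1
Click 2 (1,0) count=0: revealed 6 new [(0,0) (0,1) (1,0) (1,1) (2,0) (2,1)] -> total=7

Answer: 7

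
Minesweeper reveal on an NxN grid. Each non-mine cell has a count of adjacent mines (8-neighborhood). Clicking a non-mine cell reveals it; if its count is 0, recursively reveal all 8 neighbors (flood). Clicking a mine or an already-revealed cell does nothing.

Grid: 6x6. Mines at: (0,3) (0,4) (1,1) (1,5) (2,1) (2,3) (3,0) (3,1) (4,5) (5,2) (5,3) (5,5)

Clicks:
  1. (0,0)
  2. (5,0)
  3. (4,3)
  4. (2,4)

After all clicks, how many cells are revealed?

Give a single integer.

Click 1 (0,0) count=1: revealed 1 new [(0,0)] -> total=1
Click 2 (5,0) count=0: revealed 4 new [(4,0) (4,1) (5,0) (5,1)] -> total=5
Click 3 (4,3) count=2: revealed 1 new [(4,3)] -> total=6
Click 4 (2,4) count=2: revealed 1 new [(2,4)] -> total=7

Answer: 7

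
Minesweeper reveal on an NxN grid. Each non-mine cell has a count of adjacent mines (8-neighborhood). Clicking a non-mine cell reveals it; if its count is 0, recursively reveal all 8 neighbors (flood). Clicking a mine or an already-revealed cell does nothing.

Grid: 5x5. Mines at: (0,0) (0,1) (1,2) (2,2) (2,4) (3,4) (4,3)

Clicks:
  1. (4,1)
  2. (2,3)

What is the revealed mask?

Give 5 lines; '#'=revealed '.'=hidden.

Click 1 (4,1) count=0: revealed 10 new [(1,0) (1,1) (2,0) (2,1) (3,0) (3,1) (3,2) (4,0) (4,1) (4,2)] -> total=10
Click 2 (2,3) count=4: revealed 1 new [(2,3)] -> total=11

Answer: .....
##...
##.#.
###..
###..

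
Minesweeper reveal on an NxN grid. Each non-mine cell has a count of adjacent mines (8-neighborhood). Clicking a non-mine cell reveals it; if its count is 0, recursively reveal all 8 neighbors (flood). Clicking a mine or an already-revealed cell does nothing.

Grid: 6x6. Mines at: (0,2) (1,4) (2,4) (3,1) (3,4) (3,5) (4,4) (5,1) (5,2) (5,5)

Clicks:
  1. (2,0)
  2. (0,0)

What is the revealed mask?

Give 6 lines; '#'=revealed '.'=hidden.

Answer: ##....
##....
##....
......
......
......

Derivation:
Click 1 (2,0) count=1: revealed 1 new [(2,0)] -> total=1
Click 2 (0,0) count=0: revealed 5 new [(0,0) (0,1) (1,0) (1,1) (2,1)] -> total=6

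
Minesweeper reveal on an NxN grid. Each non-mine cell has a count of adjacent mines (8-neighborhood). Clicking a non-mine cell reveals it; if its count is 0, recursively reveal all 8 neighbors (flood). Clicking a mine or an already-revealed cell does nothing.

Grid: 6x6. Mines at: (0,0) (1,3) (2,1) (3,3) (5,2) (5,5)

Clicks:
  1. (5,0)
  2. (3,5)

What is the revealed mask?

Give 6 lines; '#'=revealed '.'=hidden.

Click 1 (5,0) count=0: revealed 6 new [(3,0) (3,1) (4,0) (4,1) (5,0) (5,1)] -> total=6
Click 2 (3,5) count=0: revealed 10 new [(0,4) (0,5) (1,4) (1,5) (2,4) (2,5) (3,4) (3,5) (4,4) (4,5)] -> total=16

Answer: ....##
....##
....##
##..##
##..##
##....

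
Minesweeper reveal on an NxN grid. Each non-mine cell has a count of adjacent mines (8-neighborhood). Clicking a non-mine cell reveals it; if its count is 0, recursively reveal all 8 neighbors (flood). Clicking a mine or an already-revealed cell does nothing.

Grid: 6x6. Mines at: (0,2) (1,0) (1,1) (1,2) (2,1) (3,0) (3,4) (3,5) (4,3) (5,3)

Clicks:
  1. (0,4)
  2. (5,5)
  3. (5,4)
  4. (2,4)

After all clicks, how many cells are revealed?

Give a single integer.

Click 1 (0,4) count=0: revealed 9 new [(0,3) (0,4) (0,5) (1,3) (1,4) (1,5) (2,3) (2,4) (2,5)] -> total=9
Click 2 (5,5) count=0: revealed 4 new [(4,4) (4,5) (5,4) (5,5)] -> total=13
Click 3 (5,4) count=2: revealed 0 new [(none)] -> total=13
Click 4 (2,4) count=2: revealed 0 new [(none)] -> total=13

Answer: 13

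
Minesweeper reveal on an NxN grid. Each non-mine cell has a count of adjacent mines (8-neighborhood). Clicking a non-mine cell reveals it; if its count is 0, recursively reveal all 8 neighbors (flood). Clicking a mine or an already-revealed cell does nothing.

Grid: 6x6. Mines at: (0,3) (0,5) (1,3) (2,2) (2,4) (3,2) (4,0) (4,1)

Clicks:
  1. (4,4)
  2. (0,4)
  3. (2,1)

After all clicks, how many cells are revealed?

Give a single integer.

Click 1 (4,4) count=0: revealed 11 new [(3,3) (3,4) (3,5) (4,2) (4,3) (4,4) (4,5) (5,2) (5,3) (5,4) (5,5)] -> total=11
Click 2 (0,4) count=3: revealed 1 new [(0,4)] -> total=12
Click 3 (2,1) count=2: revealed 1 new [(2,1)] -> total=13

Answer: 13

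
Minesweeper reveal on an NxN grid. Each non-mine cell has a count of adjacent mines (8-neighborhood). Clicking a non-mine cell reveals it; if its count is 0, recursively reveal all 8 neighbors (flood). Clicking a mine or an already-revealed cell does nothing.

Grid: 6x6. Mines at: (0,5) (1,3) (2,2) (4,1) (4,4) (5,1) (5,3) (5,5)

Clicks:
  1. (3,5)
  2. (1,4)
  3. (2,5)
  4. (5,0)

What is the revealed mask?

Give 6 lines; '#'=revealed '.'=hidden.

Answer: ......
....##
....##
....##
......
#.....

Derivation:
Click 1 (3,5) count=1: revealed 1 new [(3,5)] -> total=1
Click 2 (1,4) count=2: revealed 1 new [(1,4)] -> total=2
Click 3 (2,5) count=0: revealed 4 new [(1,5) (2,4) (2,5) (3,4)] -> total=6
Click 4 (5,0) count=2: revealed 1 new [(5,0)] -> total=7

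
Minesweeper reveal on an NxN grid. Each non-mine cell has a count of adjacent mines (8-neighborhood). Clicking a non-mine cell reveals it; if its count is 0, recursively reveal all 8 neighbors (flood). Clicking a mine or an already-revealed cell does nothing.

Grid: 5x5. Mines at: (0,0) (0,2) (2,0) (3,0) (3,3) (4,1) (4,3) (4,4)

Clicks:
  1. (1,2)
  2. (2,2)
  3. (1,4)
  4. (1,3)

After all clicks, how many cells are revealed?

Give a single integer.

Click 1 (1,2) count=1: revealed 1 new [(1,2)] -> total=1
Click 2 (2,2) count=1: revealed 1 new [(2,2)] -> total=2
Click 3 (1,4) count=0: revealed 6 new [(0,3) (0,4) (1,3) (1,4) (2,3) (2,4)] -> total=8
Click 4 (1,3) count=1: revealed 0 new [(none)] -> total=8

Answer: 8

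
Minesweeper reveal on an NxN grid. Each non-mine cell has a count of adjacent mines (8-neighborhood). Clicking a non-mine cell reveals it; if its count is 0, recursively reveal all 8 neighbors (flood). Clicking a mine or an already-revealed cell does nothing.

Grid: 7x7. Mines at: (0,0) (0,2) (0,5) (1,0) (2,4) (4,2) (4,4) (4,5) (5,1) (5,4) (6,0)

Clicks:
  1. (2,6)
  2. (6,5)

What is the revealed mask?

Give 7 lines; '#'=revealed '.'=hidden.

Answer: .......
.....##
.....##
.....##
.......
.......
.....#.

Derivation:
Click 1 (2,6) count=0: revealed 6 new [(1,5) (1,6) (2,5) (2,6) (3,5) (3,6)] -> total=6
Click 2 (6,5) count=1: revealed 1 new [(6,5)] -> total=7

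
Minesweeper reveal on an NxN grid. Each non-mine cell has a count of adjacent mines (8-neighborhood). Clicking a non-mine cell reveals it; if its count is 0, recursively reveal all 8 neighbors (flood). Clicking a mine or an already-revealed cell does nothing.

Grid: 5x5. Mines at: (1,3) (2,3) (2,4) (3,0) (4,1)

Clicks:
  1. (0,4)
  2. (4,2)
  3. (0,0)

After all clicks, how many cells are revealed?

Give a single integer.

Answer: 11

Derivation:
Click 1 (0,4) count=1: revealed 1 new [(0,4)] -> total=1
Click 2 (4,2) count=1: revealed 1 new [(4,2)] -> total=2
Click 3 (0,0) count=0: revealed 9 new [(0,0) (0,1) (0,2) (1,0) (1,1) (1,2) (2,0) (2,1) (2,2)] -> total=11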